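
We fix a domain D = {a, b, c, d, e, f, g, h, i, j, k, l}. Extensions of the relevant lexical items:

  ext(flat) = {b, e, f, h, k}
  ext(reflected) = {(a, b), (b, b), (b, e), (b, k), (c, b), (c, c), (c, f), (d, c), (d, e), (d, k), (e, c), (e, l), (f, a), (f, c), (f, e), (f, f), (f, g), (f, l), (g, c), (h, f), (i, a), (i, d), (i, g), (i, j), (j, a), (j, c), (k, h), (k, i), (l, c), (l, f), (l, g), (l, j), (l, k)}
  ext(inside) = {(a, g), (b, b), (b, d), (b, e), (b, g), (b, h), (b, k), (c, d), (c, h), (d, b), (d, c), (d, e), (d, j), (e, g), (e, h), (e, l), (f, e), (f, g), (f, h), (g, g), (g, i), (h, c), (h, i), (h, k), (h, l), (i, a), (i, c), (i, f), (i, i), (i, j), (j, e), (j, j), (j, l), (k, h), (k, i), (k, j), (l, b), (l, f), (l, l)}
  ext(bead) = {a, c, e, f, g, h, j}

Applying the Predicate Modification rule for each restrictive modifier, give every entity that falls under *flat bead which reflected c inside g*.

{e, f}

⟦which reflected c⟧ = {x : ⟨x, c⟩ ∈ ⟦reflected⟧} = {c, d, e, f, g, j, l}
⟦inside g⟧ = {x : ⟨x, g⟩ ∈ ⟦inside⟧} = {a, b, e, f, g}
⟦bead⟧ = {a, c, e, f, g, h, j}
… ∩ ⟦which reflected c⟧ = {a, c, e, f, g, h, j} ∩ {c, d, e, f, g, j, l} = {c, e, f, g, j}
… ∩ ⟦inside g⟧ = {c, e, f, g, j} ∩ {a, b, e, f, g} = {e, f, g}
… ∩ ⟦flat⟧ = {e, f, g} ∩ {b, e, f, h, k} = {e, f}
So ⟦flat bead which reflected c inside g⟧ = {e, f}.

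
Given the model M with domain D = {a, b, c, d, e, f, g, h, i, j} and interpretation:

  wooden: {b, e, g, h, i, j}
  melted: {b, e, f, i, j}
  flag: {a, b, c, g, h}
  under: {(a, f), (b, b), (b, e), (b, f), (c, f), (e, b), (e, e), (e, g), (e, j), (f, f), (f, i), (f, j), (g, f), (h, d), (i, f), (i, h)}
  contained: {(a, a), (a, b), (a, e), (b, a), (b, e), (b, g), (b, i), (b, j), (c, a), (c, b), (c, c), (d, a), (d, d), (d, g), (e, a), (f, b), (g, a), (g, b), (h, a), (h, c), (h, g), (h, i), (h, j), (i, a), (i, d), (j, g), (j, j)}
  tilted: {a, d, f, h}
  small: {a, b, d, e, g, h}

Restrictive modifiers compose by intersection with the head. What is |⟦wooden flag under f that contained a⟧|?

2

⟦under f⟧ = {x : ⟨x, f⟩ ∈ ⟦under⟧} = {a, b, c, f, g, i}
⟦that contained a⟧ = {x : ⟨x, a⟩ ∈ ⟦contained⟧} = {a, b, c, d, e, g, h, i}
⟦flag⟧ = {a, b, c, g, h}
… ∩ ⟦under f⟧ = {a, b, c, g, h} ∩ {a, b, c, f, g, i} = {a, b, c, g}
… ∩ ⟦that contained a⟧ = {a, b, c, g} ∩ {a, b, c, d, e, g, h, i} = {a, b, c, g}
… ∩ ⟦wooden⟧ = {a, b, c, g} ∩ {b, e, g, h, i, j} = {b, g}
⟦wooden flag under f that contained a⟧ = {b, g}, so the cardinality is 2.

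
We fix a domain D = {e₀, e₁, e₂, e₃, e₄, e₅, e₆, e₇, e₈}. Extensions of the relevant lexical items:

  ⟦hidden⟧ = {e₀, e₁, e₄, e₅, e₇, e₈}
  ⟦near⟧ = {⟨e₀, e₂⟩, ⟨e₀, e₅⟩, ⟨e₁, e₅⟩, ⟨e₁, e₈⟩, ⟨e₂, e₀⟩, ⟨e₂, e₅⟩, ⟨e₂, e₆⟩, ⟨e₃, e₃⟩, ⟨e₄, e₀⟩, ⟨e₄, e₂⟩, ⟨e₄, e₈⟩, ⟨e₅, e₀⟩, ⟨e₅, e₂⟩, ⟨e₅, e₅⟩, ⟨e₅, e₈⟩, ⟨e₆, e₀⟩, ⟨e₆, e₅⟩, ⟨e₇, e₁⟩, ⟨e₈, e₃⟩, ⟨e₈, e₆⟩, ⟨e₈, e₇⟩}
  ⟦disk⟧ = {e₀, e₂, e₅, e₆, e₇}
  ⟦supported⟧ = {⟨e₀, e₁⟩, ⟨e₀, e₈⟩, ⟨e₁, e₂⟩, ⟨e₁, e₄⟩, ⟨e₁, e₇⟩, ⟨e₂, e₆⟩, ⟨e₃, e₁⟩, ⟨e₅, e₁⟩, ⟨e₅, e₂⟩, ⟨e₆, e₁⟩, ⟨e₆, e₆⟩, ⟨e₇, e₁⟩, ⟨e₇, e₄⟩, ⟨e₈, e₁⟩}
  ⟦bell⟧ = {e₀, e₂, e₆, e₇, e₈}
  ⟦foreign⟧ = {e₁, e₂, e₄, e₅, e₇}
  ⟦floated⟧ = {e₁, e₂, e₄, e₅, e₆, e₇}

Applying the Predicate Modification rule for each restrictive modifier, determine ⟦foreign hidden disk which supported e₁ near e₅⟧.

⟦which supported e₁⟧ = {x : ⟨x, e₁⟩ ∈ ⟦supported⟧} = {e₀, e₃, e₅, e₆, e₇, e₈}
⟦near e₅⟧ = {x : ⟨x, e₅⟩ ∈ ⟦near⟧} = {e₀, e₁, e₂, e₅, e₆}
⟦disk⟧ = {e₀, e₂, e₅, e₆, e₇}
… ∩ ⟦which supported e₁⟧ = {e₀, e₂, e₅, e₆, e₇} ∩ {e₀, e₃, e₅, e₆, e₇, e₈} = {e₀, e₅, e₆, e₇}
… ∩ ⟦near e₅⟧ = {e₀, e₅, e₆, e₇} ∩ {e₀, e₁, e₂, e₅, e₆} = {e₀, e₅, e₆}
… ∩ ⟦foreign⟧ = {e₀, e₅, e₆} ∩ {e₁, e₂, e₄, e₅, e₇} = {e₅}
… ∩ ⟦hidden⟧ = {e₅} ∩ {e₀, e₁, e₄, e₅, e₇, e₈} = {e₅}
So ⟦foreign hidden disk which supported e₁ near e₅⟧ = {e₅}.

{e₅}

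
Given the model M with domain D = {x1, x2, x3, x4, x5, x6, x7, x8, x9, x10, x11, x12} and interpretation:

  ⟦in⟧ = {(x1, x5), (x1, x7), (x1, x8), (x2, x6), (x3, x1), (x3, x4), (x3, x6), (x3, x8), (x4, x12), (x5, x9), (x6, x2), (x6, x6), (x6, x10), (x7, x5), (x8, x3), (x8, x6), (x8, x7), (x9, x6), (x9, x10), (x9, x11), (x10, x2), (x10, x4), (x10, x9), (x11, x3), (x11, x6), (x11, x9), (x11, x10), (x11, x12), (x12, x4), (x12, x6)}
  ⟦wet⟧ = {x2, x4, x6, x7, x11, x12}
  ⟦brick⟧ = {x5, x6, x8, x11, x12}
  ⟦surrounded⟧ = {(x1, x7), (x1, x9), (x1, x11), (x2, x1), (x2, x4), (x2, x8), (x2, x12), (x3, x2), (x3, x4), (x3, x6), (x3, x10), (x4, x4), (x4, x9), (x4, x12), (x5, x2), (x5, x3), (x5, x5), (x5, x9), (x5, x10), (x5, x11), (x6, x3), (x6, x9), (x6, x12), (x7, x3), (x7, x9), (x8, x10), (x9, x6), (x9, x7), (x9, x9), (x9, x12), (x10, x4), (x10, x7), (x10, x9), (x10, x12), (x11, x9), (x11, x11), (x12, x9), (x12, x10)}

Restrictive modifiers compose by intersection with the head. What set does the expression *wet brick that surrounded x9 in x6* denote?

{x6, x11, x12}

⟦that surrounded x9⟧ = {x : ⟨x, x9⟩ ∈ ⟦surrounded⟧} = {x1, x4, x5, x6, x7, x9, x10, x11, x12}
⟦in x6⟧ = {x : ⟨x, x6⟩ ∈ ⟦in⟧} = {x2, x3, x6, x8, x9, x11, x12}
⟦brick⟧ = {x5, x6, x8, x11, x12}
… ∩ ⟦that surrounded x9⟧ = {x5, x6, x8, x11, x12} ∩ {x1, x4, x5, x6, x7, x9, x10, x11, x12} = {x5, x6, x11, x12}
… ∩ ⟦in x6⟧ = {x5, x6, x11, x12} ∩ {x2, x3, x6, x8, x9, x11, x12} = {x6, x11, x12}
… ∩ ⟦wet⟧ = {x6, x11, x12} ∩ {x2, x4, x6, x7, x11, x12} = {x6, x11, x12}
So ⟦wet brick that surrounded x9 in x6⟧ = {x6, x11, x12}.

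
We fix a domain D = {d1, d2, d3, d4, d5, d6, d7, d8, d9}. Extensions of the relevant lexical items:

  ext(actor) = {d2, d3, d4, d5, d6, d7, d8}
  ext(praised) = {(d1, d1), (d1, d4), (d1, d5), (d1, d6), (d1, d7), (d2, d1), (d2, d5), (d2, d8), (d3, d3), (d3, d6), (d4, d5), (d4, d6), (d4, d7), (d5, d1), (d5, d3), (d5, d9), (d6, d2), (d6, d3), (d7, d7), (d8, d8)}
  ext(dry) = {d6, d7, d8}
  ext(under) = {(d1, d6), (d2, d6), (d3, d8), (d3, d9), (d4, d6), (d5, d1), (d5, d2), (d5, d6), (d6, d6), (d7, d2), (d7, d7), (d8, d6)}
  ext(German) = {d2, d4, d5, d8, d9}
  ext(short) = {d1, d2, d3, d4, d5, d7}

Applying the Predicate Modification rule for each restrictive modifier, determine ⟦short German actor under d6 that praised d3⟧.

{d5}

⟦under d6⟧ = {x : ⟨x, d6⟩ ∈ ⟦under⟧} = {d1, d2, d4, d5, d6, d8}
⟦that praised d3⟧ = {x : ⟨x, d3⟩ ∈ ⟦praised⟧} = {d3, d5, d6}
⟦actor⟧ = {d2, d3, d4, d5, d6, d7, d8}
… ∩ ⟦under d6⟧ = {d2, d3, d4, d5, d6, d7, d8} ∩ {d1, d2, d4, d5, d6, d8} = {d2, d4, d5, d6, d8}
… ∩ ⟦that praised d3⟧ = {d2, d4, d5, d6, d8} ∩ {d3, d5, d6} = {d5, d6}
… ∩ ⟦short⟧ = {d5, d6} ∩ {d1, d2, d3, d4, d5, d7} = {d5}
… ∩ ⟦German⟧ = {d5} ∩ {d2, d4, d5, d8, d9} = {d5}
So ⟦short German actor under d6 that praised d3⟧ = {d5}.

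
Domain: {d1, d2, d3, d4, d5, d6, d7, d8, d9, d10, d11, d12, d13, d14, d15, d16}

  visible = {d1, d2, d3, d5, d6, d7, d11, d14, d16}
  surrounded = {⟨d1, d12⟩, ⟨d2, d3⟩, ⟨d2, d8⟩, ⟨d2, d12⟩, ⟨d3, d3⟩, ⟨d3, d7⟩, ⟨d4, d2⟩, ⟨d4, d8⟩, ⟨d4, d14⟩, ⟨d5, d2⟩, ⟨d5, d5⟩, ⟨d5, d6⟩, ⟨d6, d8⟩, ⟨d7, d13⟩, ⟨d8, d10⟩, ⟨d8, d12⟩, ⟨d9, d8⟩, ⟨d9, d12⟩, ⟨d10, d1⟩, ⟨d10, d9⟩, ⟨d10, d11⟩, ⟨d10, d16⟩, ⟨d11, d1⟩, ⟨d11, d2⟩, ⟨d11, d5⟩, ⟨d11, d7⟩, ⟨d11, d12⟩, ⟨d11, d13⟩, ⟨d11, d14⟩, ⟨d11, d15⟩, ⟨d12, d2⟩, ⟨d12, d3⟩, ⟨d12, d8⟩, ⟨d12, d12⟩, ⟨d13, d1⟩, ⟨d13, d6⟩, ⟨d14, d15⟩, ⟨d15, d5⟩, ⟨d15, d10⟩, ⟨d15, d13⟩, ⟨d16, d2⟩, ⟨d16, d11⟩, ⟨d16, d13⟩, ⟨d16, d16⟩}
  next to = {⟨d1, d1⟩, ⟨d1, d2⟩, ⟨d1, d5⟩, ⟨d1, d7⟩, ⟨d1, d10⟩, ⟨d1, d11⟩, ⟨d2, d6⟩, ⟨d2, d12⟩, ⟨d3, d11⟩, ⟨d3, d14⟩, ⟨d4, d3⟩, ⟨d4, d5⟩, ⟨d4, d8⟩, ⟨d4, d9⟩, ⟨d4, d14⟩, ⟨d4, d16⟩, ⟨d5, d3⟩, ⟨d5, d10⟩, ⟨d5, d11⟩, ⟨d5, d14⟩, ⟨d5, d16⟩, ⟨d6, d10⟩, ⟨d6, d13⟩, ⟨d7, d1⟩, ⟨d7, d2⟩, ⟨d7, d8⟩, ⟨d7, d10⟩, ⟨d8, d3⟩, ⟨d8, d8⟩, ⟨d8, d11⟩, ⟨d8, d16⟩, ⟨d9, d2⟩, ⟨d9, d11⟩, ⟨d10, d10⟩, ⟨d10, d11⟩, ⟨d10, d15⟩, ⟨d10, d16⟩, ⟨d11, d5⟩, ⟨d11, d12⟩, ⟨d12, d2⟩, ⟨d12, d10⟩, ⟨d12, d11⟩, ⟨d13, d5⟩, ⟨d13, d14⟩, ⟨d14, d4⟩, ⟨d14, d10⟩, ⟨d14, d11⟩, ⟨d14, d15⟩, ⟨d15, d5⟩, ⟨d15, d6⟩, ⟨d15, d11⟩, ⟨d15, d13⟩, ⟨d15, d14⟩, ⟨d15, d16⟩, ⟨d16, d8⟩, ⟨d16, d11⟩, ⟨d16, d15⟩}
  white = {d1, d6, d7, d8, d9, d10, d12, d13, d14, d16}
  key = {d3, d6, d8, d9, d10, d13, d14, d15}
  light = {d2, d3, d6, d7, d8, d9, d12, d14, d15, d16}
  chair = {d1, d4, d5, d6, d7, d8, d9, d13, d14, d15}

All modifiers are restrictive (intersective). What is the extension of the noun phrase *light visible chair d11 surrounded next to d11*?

⟦d11 surrounded⟧ = {x : ⟨d11, x⟩ ∈ ⟦surrounded⟧} = {d1, d2, d5, d7, d12, d13, d14, d15}
⟦next to d11⟧ = {x : ⟨x, d11⟩ ∈ ⟦next to⟧} = {d1, d3, d5, d8, d9, d10, d12, d14, d15, d16}
⟦chair⟧ = {d1, d4, d5, d6, d7, d8, d9, d13, d14, d15}
… ∩ ⟦d11 surrounded⟧ = {d1, d4, d5, d6, d7, d8, d9, d13, d14, d15} ∩ {d1, d2, d5, d7, d12, d13, d14, d15} = {d1, d5, d7, d13, d14, d15}
… ∩ ⟦next to d11⟧ = {d1, d5, d7, d13, d14, d15} ∩ {d1, d3, d5, d8, d9, d10, d12, d14, d15, d16} = {d1, d5, d14, d15}
… ∩ ⟦light⟧ = {d1, d5, d14, d15} ∩ {d2, d3, d6, d7, d8, d9, d12, d14, d15, d16} = {d14, d15}
… ∩ ⟦visible⟧ = {d14, d15} ∩ {d1, d2, d3, d5, d6, d7, d11, d14, d16} = {d14}
So ⟦light visible chair d11 surrounded next to d11⟧ = {d14}.

{d14}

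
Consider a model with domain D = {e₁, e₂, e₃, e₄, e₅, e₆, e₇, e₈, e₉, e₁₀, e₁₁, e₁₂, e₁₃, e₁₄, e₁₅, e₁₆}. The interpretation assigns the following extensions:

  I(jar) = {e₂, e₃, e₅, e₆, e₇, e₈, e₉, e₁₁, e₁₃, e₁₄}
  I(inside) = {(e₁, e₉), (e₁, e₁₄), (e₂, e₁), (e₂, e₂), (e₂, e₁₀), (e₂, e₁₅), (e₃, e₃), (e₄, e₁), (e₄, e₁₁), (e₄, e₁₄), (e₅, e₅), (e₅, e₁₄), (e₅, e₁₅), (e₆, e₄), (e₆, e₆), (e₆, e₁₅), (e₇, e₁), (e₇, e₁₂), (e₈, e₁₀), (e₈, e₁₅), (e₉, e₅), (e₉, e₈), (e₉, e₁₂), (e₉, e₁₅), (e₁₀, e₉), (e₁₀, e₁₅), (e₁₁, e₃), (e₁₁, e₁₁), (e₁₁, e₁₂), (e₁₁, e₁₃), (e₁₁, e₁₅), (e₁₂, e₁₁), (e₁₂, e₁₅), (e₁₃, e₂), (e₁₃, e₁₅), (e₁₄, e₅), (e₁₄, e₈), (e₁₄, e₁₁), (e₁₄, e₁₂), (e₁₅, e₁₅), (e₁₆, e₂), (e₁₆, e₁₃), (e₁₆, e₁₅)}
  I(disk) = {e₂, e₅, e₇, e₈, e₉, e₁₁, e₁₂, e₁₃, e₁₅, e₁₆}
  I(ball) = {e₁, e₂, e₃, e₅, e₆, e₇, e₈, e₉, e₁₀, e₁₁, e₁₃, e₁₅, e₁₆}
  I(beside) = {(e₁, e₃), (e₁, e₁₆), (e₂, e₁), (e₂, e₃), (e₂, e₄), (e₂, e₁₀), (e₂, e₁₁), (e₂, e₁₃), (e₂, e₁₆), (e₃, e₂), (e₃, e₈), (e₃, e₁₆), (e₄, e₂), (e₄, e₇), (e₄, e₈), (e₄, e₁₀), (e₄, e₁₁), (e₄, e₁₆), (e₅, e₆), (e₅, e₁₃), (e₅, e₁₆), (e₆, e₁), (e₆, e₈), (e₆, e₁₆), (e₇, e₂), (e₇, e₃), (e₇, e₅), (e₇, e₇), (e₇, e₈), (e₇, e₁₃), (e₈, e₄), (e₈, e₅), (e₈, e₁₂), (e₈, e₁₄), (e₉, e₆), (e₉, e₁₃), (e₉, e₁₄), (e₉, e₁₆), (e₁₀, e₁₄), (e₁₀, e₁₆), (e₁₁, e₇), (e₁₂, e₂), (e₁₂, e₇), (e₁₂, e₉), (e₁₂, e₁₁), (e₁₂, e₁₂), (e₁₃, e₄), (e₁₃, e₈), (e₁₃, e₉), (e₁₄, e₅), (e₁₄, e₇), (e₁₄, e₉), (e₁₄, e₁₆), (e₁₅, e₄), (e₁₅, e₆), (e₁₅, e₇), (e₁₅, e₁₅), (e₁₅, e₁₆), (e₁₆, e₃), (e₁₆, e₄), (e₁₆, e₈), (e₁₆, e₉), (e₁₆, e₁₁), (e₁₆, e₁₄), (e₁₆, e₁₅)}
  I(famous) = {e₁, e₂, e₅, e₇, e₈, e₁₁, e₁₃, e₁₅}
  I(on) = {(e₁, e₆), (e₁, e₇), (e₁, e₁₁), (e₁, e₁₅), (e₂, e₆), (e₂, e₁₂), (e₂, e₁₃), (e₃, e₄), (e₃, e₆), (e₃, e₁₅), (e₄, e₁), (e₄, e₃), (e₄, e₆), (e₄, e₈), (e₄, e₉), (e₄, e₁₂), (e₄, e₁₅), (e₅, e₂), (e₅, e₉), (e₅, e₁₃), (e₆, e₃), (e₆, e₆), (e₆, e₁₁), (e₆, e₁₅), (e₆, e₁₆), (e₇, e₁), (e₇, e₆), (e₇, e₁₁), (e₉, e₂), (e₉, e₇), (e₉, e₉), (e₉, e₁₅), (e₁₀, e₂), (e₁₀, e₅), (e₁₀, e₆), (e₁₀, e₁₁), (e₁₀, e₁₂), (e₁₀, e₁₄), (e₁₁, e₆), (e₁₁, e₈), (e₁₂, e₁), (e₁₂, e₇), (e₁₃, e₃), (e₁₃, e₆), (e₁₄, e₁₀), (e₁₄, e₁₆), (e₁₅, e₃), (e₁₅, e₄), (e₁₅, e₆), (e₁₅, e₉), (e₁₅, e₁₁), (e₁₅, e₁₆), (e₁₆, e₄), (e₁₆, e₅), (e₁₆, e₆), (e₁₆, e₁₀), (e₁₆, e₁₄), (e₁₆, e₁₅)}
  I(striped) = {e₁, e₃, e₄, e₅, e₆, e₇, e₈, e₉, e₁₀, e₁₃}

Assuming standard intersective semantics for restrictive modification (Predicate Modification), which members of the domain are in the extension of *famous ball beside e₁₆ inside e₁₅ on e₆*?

⟦beside e₁₆⟧ = {x : ⟨x, e₁₆⟩ ∈ ⟦beside⟧} = {e₁, e₂, e₃, e₄, e₅, e₆, e₉, e₁₀, e₁₄, e₁₅}
⟦inside e₁₅⟧ = {x : ⟨x, e₁₅⟩ ∈ ⟦inside⟧} = {e₂, e₅, e₆, e₈, e₉, e₁₀, e₁₁, e₁₂, e₁₃, e₁₅, e₁₆}
⟦on e₆⟧ = {x : ⟨x, e₆⟩ ∈ ⟦on⟧} = {e₁, e₂, e₃, e₄, e₆, e₇, e₁₀, e₁₁, e₁₃, e₁₅, e₁₆}
⟦ball⟧ = {e₁, e₂, e₃, e₅, e₆, e₇, e₈, e₉, e₁₀, e₁₁, e₁₃, e₁₅, e₁₆}
… ∩ ⟦beside e₁₆⟧ = {e₁, e₂, e₃, e₅, e₆, e₇, e₈, e₉, e₁₀, e₁₁, e₁₃, e₁₅, e₁₆} ∩ {e₁, e₂, e₃, e₄, e₅, e₆, e₉, e₁₀, e₁₄, e₁₅} = {e₁, e₂, e₃, e₅, e₆, e₉, e₁₀, e₁₅}
… ∩ ⟦inside e₁₅⟧ = {e₁, e₂, e₃, e₅, e₆, e₉, e₁₀, e₁₅} ∩ {e₂, e₅, e₆, e₈, e₉, e₁₀, e₁₁, e₁₂, e₁₃, e₁₅, e₁₆} = {e₂, e₅, e₆, e₉, e₁₀, e₁₅}
… ∩ ⟦on e₆⟧ = {e₂, e₅, e₆, e₉, e₁₀, e₁₅} ∩ {e₁, e₂, e₃, e₄, e₆, e₇, e₁₀, e₁₁, e₁₃, e₁₅, e₁₆} = {e₂, e₆, e₁₀, e₁₅}
… ∩ ⟦famous⟧ = {e₂, e₆, e₁₀, e₁₅} ∩ {e₁, e₂, e₅, e₇, e₈, e₁₁, e₁₃, e₁₅} = {e₂, e₁₅}
So ⟦famous ball beside e₁₆ inside e₁₅ on e₆⟧ = {e₂, e₁₅}.

{e₂, e₁₅}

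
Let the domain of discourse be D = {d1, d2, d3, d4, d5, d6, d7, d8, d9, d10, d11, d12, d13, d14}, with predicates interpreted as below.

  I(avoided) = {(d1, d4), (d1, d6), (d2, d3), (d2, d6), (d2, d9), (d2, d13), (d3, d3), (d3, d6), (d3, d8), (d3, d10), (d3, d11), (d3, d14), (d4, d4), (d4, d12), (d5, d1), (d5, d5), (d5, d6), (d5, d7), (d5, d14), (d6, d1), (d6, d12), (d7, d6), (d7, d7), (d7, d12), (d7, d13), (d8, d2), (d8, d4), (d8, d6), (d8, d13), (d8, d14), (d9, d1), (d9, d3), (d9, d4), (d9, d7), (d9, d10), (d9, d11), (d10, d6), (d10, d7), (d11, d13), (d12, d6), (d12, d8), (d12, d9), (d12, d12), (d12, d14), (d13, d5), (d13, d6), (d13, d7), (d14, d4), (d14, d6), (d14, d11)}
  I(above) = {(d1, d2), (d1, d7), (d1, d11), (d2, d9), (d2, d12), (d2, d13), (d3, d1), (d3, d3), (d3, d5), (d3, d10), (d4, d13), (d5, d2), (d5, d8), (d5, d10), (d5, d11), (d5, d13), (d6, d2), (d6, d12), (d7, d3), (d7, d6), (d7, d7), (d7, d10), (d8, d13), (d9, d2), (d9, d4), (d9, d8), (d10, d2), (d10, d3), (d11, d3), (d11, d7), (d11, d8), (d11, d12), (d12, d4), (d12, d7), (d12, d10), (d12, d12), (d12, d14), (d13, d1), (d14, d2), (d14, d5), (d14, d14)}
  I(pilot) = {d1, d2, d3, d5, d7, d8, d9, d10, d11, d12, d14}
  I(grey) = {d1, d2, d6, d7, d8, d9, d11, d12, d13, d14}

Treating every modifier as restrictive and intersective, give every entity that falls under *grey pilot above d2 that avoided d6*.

{d1, d14}

⟦above d2⟧ = {x : ⟨x, d2⟩ ∈ ⟦above⟧} = {d1, d5, d6, d9, d10, d14}
⟦that avoided d6⟧ = {x : ⟨x, d6⟩ ∈ ⟦avoided⟧} = {d1, d2, d3, d5, d7, d8, d10, d12, d13, d14}
⟦pilot⟧ = {d1, d2, d3, d5, d7, d8, d9, d10, d11, d12, d14}
… ∩ ⟦above d2⟧ = {d1, d2, d3, d5, d7, d8, d9, d10, d11, d12, d14} ∩ {d1, d5, d6, d9, d10, d14} = {d1, d5, d9, d10, d14}
… ∩ ⟦that avoided d6⟧ = {d1, d5, d9, d10, d14} ∩ {d1, d2, d3, d5, d7, d8, d10, d12, d13, d14} = {d1, d5, d10, d14}
… ∩ ⟦grey⟧ = {d1, d5, d10, d14} ∩ {d1, d2, d6, d7, d8, d9, d11, d12, d13, d14} = {d1, d14}
So ⟦grey pilot above d2 that avoided d6⟧ = {d1, d14}.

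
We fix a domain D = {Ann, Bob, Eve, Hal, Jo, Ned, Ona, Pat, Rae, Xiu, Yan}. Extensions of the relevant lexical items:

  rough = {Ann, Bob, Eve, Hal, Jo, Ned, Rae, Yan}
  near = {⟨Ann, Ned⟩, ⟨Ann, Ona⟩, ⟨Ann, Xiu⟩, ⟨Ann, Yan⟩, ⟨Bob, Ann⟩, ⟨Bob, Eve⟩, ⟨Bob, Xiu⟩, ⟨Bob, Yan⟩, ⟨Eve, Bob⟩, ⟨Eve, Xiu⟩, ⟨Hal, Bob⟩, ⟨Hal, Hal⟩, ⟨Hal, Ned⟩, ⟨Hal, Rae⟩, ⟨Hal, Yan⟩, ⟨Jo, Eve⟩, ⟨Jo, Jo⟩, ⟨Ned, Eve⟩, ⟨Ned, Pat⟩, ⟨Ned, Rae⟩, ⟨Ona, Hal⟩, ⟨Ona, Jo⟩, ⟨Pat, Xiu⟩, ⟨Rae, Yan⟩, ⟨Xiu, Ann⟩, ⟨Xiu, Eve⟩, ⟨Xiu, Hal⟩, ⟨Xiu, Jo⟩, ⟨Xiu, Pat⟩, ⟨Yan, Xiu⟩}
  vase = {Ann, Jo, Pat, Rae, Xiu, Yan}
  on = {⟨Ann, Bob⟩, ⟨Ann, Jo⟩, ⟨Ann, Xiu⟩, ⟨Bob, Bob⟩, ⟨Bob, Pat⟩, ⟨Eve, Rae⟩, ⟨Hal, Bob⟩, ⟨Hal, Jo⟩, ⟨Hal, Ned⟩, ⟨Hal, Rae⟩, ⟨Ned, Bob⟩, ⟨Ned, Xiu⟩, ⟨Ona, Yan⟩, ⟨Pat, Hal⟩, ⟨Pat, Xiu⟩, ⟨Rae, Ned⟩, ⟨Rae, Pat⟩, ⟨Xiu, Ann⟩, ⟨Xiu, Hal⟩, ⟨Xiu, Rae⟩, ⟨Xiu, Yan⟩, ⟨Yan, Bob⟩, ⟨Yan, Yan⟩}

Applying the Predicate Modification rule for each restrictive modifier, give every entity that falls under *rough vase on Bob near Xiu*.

{Ann, Yan}

⟦on Bob⟧ = {x : ⟨x, Bob⟩ ∈ ⟦on⟧} = {Ann, Bob, Hal, Ned, Yan}
⟦near Xiu⟧ = {x : ⟨x, Xiu⟩ ∈ ⟦near⟧} = {Ann, Bob, Eve, Pat, Yan}
⟦vase⟧ = {Ann, Jo, Pat, Rae, Xiu, Yan}
… ∩ ⟦on Bob⟧ = {Ann, Jo, Pat, Rae, Xiu, Yan} ∩ {Ann, Bob, Hal, Ned, Yan} = {Ann, Yan}
… ∩ ⟦near Xiu⟧ = {Ann, Yan} ∩ {Ann, Bob, Eve, Pat, Yan} = {Ann, Yan}
… ∩ ⟦rough⟧ = {Ann, Yan} ∩ {Ann, Bob, Eve, Hal, Jo, Ned, Rae, Yan} = {Ann, Yan}
So ⟦rough vase on Bob near Xiu⟧ = {Ann, Yan}.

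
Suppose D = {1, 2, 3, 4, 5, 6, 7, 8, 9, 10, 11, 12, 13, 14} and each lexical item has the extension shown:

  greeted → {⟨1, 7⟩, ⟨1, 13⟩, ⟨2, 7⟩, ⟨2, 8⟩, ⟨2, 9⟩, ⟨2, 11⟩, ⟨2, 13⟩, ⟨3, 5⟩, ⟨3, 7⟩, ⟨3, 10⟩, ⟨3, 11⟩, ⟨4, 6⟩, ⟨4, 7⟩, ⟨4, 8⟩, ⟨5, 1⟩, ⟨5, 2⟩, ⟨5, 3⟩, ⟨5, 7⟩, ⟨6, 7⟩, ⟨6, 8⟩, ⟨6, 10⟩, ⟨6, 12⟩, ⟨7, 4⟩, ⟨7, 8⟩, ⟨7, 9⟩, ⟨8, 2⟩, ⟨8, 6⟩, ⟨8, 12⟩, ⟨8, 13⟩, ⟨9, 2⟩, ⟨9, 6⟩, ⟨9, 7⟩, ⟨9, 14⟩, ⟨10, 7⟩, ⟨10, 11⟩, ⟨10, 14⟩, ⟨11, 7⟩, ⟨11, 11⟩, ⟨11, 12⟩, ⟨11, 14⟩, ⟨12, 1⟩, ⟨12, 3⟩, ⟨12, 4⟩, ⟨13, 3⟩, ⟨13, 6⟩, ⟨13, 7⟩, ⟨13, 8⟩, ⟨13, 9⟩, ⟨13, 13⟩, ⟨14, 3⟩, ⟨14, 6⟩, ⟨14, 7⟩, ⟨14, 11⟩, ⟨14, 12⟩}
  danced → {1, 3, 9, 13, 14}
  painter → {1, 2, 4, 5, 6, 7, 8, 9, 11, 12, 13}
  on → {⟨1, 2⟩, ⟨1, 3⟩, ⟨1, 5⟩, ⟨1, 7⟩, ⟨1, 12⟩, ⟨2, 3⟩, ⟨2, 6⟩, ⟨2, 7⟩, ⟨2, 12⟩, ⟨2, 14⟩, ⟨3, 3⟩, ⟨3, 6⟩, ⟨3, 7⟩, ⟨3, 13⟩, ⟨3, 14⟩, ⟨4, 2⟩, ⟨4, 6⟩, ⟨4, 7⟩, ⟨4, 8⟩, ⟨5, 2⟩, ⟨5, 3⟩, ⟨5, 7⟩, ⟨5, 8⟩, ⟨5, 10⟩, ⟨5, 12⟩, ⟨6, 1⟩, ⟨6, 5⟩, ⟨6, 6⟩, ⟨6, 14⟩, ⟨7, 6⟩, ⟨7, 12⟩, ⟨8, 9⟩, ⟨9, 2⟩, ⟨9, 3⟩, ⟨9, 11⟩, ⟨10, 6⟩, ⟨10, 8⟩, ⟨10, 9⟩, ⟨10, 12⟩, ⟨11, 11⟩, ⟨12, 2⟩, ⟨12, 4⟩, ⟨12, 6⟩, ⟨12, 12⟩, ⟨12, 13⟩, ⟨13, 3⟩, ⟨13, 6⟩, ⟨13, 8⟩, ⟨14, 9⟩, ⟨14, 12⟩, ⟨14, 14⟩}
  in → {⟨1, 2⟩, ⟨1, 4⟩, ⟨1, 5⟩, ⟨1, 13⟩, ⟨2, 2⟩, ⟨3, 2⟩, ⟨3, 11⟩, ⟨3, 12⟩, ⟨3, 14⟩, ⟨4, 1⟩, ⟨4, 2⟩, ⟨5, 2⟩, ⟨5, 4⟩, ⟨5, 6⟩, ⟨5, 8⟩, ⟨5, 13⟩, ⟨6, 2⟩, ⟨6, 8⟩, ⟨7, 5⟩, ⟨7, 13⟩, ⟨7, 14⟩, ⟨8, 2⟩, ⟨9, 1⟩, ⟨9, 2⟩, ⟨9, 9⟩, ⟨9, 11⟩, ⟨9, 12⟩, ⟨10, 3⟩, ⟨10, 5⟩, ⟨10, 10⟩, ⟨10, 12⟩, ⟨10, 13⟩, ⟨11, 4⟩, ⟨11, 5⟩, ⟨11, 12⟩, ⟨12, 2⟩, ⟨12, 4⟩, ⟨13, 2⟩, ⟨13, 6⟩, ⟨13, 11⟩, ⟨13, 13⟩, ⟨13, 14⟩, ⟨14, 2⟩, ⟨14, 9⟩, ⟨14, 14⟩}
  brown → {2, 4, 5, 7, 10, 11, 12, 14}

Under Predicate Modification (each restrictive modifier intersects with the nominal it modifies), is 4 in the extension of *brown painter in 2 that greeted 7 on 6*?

yes

⟦in 2⟧ = {x : ⟨x, 2⟩ ∈ ⟦in⟧} = {1, 2, 3, 4, 5, 6, 8, 9, 12, 13, 14}
⟦that greeted 7⟧ = {x : ⟨x, 7⟩ ∈ ⟦greeted⟧} = {1, 2, 3, 4, 5, 6, 9, 10, 11, 13, 14}
⟦on 6⟧ = {x : ⟨x, 6⟩ ∈ ⟦on⟧} = {2, 3, 4, 6, 7, 10, 12, 13}
⟦painter⟧ = {1, 2, 4, 5, 6, 7, 8, 9, 11, 12, 13}
… ∩ ⟦in 2⟧ = {1, 2, 4, 5, 6, 7, 8, 9, 11, 12, 13} ∩ {1, 2, 3, 4, 5, 6, 8, 9, 12, 13, 14} = {1, 2, 4, 5, 6, 8, 9, 12, 13}
… ∩ ⟦that greeted 7⟧ = {1, 2, 4, 5, 6, 8, 9, 12, 13} ∩ {1, 2, 3, 4, 5, 6, 9, 10, 11, 13, 14} = {1, 2, 4, 5, 6, 9, 13}
… ∩ ⟦on 6⟧ = {1, 2, 4, 5, 6, 9, 13} ∩ {2, 3, 4, 6, 7, 10, 12, 13} = {2, 4, 6, 13}
… ∩ ⟦brown⟧ = {2, 4, 6, 13} ∩ {2, 4, 5, 7, 10, 11, 12, 14} = {2, 4}
⟦brown painter in 2 that greeted 7 on 6⟧ = {2, 4}; 4 ∈ this set.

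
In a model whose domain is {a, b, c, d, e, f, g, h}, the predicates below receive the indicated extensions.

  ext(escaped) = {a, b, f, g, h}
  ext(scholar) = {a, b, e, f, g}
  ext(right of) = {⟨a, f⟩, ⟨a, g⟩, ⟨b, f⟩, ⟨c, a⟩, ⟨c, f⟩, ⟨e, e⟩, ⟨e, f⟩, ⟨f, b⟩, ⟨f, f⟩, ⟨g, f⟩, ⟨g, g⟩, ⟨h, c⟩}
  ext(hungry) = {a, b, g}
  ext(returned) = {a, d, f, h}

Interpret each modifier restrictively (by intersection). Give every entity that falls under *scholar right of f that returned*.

⟦right of f⟧ = {x : ⟨x, f⟩ ∈ ⟦right of⟧} = {a, b, c, e, f, g}
⟦that returned⟧ = ⟦returned⟧ = {a, d, f, h}
⟦scholar⟧ = {a, b, e, f, g}
… ∩ ⟦right of f⟧ = {a, b, e, f, g} ∩ {a, b, c, e, f, g} = {a, b, e, f, g}
… ∩ ⟦that returned⟧ = {a, b, e, f, g} ∩ {a, d, f, h} = {a, f}
So ⟦scholar right of f that returned⟧ = {a, f}.

{a, f}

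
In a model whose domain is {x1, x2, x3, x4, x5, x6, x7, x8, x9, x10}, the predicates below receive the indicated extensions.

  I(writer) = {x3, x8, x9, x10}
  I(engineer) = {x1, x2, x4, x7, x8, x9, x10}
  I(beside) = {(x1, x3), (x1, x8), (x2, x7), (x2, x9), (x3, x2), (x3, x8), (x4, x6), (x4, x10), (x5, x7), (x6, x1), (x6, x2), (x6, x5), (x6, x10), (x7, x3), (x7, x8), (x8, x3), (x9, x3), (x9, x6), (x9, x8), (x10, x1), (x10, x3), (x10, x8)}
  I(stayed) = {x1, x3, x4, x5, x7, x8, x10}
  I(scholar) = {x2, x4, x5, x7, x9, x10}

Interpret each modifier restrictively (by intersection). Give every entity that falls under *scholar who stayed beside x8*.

⟦who stayed⟧ = ⟦stayed⟧ = {x1, x3, x4, x5, x7, x8, x10}
⟦beside x8⟧ = {x : ⟨x, x8⟩ ∈ ⟦beside⟧} = {x1, x3, x7, x9, x10}
⟦scholar⟧ = {x2, x4, x5, x7, x9, x10}
… ∩ ⟦who stayed⟧ = {x2, x4, x5, x7, x9, x10} ∩ {x1, x3, x4, x5, x7, x8, x10} = {x4, x5, x7, x10}
… ∩ ⟦beside x8⟧ = {x4, x5, x7, x10} ∩ {x1, x3, x7, x9, x10} = {x7, x10}
So ⟦scholar who stayed beside x8⟧ = {x7, x10}.

{x7, x10}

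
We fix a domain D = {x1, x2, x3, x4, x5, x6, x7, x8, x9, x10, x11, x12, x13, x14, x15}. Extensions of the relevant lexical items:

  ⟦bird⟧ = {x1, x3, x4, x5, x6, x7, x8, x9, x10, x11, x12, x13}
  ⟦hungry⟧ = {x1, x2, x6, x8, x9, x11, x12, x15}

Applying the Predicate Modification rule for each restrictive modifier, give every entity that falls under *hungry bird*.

⟦bird⟧ = {x1, x3, x4, x5, x6, x7, x8, x9, x10, x11, x12, x13}
… ∩ ⟦hungry⟧ = {x1, x3, x4, x5, x6, x7, x8, x9, x10, x11, x12, x13} ∩ {x1, x2, x6, x8, x9, x11, x12, x15} = {x1, x6, x8, x9, x11, x12}
So ⟦hungry bird⟧ = {x1, x6, x8, x9, x11, x12}.

{x1, x6, x8, x9, x11, x12}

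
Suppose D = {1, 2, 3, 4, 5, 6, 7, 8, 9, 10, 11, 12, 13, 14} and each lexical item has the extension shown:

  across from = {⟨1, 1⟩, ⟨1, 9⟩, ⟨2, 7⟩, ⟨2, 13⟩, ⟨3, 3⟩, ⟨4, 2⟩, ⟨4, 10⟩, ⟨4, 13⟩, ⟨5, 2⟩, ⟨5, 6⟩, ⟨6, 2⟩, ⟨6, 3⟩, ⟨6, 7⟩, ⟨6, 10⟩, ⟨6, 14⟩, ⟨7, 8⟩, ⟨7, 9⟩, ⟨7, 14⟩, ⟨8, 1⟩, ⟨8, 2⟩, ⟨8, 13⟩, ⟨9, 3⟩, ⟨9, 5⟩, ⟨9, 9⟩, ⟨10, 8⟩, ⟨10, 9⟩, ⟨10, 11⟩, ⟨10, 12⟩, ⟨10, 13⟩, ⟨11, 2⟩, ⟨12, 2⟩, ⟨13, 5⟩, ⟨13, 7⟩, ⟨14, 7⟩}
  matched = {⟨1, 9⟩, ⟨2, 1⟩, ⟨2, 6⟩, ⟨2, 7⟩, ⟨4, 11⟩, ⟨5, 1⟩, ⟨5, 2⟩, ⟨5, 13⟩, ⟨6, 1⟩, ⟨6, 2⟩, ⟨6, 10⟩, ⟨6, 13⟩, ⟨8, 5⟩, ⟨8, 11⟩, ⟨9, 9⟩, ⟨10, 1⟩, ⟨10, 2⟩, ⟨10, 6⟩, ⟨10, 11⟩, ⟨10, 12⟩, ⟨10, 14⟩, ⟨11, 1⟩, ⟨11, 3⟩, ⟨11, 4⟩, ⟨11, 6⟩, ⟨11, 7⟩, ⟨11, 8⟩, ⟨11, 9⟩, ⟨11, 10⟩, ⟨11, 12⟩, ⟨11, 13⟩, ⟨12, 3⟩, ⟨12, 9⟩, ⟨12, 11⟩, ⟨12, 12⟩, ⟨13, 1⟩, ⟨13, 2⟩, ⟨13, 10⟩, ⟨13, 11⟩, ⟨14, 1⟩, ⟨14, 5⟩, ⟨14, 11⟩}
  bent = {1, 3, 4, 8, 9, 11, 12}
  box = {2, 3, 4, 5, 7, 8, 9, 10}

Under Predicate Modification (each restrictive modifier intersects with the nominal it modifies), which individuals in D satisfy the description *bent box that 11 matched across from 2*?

{4, 8}

⟦that 11 matched⟧ = {x : ⟨11, x⟩ ∈ ⟦matched⟧} = {1, 3, 4, 6, 7, 8, 9, 10, 12, 13}
⟦across from 2⟧ = {x : ⟨x, 2⟩ ∈ ⟦across from⟧} = {4, 5, 6, 8, 11, 12}
⟦box⟧ = {2, 3, 4, 5, 7, 8, 9, 10}
… ∩ ⟦that 11 matched⟧ = {2, 3, 4, 5, 7, 8, 9, 10} ∩ {1, 3, 4, 6, 7, 8, 9, 10, 12, 13} = {3, 4, 7, 8, 9, 10}
… ∩ ⟦across from 2⟧ = {3, 4, 7, 8, 9, 10} ∩ {4, 5, 6, 8, 11, 12} = {4, 8}
… ∩ ⟦bent⟧ = {4, 8} ∩ {1, 3, 4, 8, 9, 11, 12} = {4, 8}
So ⟦bent box that 11 matched across from 2⟧ = {4, 8}.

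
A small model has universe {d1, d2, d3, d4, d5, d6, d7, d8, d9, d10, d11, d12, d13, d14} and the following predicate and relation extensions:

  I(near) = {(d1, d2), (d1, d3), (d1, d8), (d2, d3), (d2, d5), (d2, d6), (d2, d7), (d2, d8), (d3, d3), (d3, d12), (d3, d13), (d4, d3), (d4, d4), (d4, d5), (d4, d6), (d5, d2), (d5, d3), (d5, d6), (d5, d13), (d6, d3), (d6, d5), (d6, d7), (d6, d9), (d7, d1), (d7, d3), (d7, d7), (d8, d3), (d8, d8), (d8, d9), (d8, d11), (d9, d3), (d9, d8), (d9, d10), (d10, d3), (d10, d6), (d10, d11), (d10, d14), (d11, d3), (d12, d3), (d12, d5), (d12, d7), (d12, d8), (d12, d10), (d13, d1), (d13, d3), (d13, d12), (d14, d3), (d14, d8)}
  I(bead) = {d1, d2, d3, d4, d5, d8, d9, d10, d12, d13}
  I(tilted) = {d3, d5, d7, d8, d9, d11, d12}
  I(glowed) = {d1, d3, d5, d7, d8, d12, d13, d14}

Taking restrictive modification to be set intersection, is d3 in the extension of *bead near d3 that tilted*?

⟦near d3⟧ = {x : ⟨x, d3⟩ ∈ ⟦near⟧} = {d1, d2, d3, d4, d5, d6, d7, d8, d9, d10, d11, d12, d13, d14}
⟦that tilted⟧ = ⟦tilted⟧ = {d3, d5, d7, d8, d9, d11, d12}
⟦bead⟧ = {d1, d2, d3, d4, d5, d8, d9, d10, d12, d13}
… ∩ ⟦near d3⟧ = {d1, d2, d3, d4, d5, d8, d9, d10, d12, d13} ∩ {d1, d2, d3, d4, d5, d6, d7, d8, d9, d10, d11, d12, d13, d14} = {d1, d2, d3, d4, d5, d8, d9, d10, d12, d13}
… ∩ ⟦that tilted⟧ = {d1, d2, d3, d4, d5, d8, d9, d10, d12, d13} ∩ {d3, d5, d7, d8, d9, d11, d12} = {d3, d5, d8, d9, d12}
⟦bead near d3 that tilted⟧ = {d3, d5, d8, d9, d12}; d3 ∈ this set.

yes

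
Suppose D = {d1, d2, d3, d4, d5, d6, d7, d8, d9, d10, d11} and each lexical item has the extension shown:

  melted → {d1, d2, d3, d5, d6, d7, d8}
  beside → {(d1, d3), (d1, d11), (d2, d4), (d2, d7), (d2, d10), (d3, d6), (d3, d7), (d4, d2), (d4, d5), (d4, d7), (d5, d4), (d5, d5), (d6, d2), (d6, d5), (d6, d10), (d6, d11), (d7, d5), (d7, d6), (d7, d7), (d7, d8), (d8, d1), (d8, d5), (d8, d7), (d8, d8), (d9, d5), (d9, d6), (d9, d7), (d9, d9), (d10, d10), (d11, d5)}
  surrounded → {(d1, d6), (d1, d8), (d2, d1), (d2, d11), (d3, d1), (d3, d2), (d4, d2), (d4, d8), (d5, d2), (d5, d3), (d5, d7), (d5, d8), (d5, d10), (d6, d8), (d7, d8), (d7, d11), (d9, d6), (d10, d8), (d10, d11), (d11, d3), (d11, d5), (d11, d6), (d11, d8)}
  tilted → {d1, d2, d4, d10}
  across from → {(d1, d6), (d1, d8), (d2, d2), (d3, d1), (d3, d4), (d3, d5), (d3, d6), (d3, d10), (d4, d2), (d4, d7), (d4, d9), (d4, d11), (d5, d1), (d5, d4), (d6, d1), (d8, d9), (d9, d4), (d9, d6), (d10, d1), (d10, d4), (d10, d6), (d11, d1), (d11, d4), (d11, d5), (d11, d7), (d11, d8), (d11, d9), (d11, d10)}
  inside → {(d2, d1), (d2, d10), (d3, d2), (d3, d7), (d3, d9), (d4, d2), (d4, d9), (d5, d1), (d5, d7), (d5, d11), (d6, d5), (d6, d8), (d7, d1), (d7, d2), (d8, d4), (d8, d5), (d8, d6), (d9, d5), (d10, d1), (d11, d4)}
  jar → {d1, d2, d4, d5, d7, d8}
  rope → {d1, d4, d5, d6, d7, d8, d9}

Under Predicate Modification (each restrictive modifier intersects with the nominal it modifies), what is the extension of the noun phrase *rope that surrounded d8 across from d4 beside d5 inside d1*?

⟦that surrounded d8⟧ = {x : ⟨x, d8⟩ ∈ ⟦surrounded⟧} = {d1, d4, d5, d6, d7, d10, d11}
⟦across from d4⟧ = {x : ⟨x, d4⟩ ∈ ⟦across from⟧} = {d3, d5, d9, d10, d11}
⟦beside d5⟧ = {x : ⟨x, d5⟩ ∈ ⟦beside⟧} = {d4, d5, d6, d7, d8, d9, d11}
⟦inside d1⟧ = {x : ⟨x, d1⟩ ∈ ⟦inside⟧} = {d2, d5, d7, d10}
⟦rope⟧ = {d1, d4, d5, d6, d7, d8, d9}
… ∩ ⟦that surrounded d8⟧ = {d1, d4, d5, d6, d7, d8, d9} ∩ {d1, d4, d5, d6, d7, d10, d11} = {d1, d4, d5, d6, d7}
… ∩ ⟦across from d4⟧ = {d1, d4, d5, d6, d7} ∩ {d3, d5, d9, d10, d11} = {d5}
… ∩ ⟦beside d5⟧ = {d5} ∩ {d4, d5, d6, d7, d8, d9, d11} = {d5}
… ∩ ⟦inside d1⟧ = {d5} ∩ {d2, d5, d7, d10} = {d5}
So ⟦rope that surrounded d8 across from d4 beside d5 inside d1⟧ = {d5}.

{d5}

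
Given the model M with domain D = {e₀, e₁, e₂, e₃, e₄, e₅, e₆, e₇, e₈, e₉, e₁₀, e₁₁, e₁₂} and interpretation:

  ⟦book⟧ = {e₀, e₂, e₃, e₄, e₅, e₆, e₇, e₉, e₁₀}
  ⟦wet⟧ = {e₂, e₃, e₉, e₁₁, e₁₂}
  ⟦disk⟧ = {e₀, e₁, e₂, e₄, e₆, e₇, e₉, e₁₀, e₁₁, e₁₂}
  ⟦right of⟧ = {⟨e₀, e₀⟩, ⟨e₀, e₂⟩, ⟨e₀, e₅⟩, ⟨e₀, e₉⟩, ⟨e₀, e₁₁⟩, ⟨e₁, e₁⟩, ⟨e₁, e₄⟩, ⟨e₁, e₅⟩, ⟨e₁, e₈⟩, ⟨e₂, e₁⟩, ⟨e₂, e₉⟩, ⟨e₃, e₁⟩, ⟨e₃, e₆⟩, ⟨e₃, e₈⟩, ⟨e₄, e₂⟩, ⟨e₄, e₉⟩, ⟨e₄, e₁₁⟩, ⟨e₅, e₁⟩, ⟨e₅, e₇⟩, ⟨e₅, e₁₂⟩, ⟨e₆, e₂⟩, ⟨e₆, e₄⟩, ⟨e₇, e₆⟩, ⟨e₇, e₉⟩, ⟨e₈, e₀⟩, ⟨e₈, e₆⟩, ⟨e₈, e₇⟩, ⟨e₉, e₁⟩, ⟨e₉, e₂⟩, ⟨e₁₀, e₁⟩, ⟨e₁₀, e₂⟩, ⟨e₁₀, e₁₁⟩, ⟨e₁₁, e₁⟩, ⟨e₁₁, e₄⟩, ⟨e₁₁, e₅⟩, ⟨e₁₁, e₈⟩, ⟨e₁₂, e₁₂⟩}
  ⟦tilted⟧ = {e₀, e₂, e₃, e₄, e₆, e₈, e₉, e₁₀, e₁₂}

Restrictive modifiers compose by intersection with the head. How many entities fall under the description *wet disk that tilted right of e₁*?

2

⟦that tilted⟧ = ⟦tilted⟧ = {e₀, e₂, e₃, e₄, e₆, e₈, e₉, e₁₀, e₁₂}
⟦right of e₁⟧ = {x : ⟨x, e₁⟩ ∈ ⟦right of⟧} = {e₁, e₂, e₃, e₅, e₉, e₁₀, e₁₁}
⟦disk⟧ = {e₀, e₁, e₂, e₄, e₆, e₇, e₉, e₁₀, e₁₁, e₁₂}
… ∩ ⟦that tilted⟧ = {e₀, e₁, e₂, e₄, e₆, e₇, e₉, e₁₀, e₁₁, e₁₂} ∩ {e₀, e₂, e₃, e₄, e₆, e₈, e₉, e₁₀, e₁₂} = {e₀, e₂, e₄, e₆, e₉, e₁₀, e₁₂}
… ∩ ⟦right of e₁⟧ = {e₀, e₂, e₄, e₆, e₉, e₁₀, e₁₂} ∩ {e₁, e₂, e₃, e₅, e₉, e₁₀, e₁₁} = {e₂, e₉, e₁₀}
… ∩ ⟦wet⟧ = {e₂, e₉, e₁₀} ∩ {e₂, e₃, e₉, e₁₁, e₁₂} = {e₂, e₉}
⟦wet disk that tilted right of e₁⟧ = {e₂, e₉}, so the cardinality is 2.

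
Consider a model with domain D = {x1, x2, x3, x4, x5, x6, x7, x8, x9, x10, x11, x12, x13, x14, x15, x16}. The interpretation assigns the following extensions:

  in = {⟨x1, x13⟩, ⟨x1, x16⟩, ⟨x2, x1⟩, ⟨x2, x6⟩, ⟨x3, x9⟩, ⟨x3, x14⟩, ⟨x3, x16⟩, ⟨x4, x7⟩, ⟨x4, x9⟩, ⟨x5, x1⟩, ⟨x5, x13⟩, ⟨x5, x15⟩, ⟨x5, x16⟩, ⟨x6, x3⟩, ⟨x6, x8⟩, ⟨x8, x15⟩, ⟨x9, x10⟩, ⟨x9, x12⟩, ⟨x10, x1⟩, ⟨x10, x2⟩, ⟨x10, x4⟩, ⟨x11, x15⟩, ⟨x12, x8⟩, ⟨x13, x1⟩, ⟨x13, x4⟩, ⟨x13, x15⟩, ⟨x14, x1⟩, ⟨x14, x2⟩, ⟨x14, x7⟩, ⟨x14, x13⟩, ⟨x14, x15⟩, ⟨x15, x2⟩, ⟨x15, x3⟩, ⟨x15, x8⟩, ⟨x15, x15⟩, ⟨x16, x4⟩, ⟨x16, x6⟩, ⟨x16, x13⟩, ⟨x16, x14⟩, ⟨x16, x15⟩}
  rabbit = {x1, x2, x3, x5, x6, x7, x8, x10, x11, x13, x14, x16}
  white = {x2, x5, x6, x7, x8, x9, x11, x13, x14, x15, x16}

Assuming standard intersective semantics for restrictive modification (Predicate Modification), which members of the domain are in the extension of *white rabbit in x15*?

{x5, x8, x11, x13, x14, x16}

⟦in x15⟧ = {x : ⟨x, x15⟩ ∈ ⟦in⟧} = {x5, x8, x11, x13, x14, x15, x16}
⟦rabbit⟧ = {x1, x2, x3, x5, x6, x7, x8, x10, x11, x13, x14, x16}
… ∩ ⟦in x15⟧ = {x1, x2, x3, x5, x6, x7, x8, x10, x11, x13, x14, x16} ∩ {x5, x8, x11, x13, x14, x15, x16} = {x5, x8, x11, x13, x14, x16}
… ∩ ⟦white⟧ = {x5, x8, x11, x13, x14, x16} ∩ {x2, x5, x6, x7, x8, x9, x11, x13, x14, x15, x16} = {x5, x8, x11, x13, x14, x16}
So ⟦white rabbit in x15⟧ = {x5, x8, x11, x13, x14, x16}.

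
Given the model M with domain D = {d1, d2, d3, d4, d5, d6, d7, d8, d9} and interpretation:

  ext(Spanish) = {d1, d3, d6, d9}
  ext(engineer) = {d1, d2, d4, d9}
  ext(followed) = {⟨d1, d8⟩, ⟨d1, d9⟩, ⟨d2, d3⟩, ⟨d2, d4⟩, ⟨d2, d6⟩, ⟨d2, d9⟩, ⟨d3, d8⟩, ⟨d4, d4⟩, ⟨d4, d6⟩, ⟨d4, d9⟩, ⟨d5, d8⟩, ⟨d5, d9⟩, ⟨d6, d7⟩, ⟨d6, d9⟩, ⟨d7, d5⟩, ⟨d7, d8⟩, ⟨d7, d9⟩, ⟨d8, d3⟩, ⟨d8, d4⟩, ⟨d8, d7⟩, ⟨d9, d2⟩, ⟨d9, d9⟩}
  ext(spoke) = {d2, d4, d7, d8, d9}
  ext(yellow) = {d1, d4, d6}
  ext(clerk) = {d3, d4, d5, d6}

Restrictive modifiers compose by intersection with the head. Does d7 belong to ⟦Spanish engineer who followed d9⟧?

no

⟦who followed d9⟧ = {x : ⟨x, d9⟩ ∈ ⟦followed⟧} = {d1, d2, d4, d5, d6, d7, d9}
⟦engineer⟧ = {d1, d2, d4, d9}
… ∩ ⟦who followed d9⟧ = {d1, d2, d4, d9} ∩ {d1, d2, d4, d5, d6, d7, d9} = {d1, d2, d4, d9}
… ∩ ⟦Spanish⟧ = {d1, d2, d4, d9} ∩ {d1, d3, d6, d9} = {d1, d9}
⟦Spanish engineer who followed d9⟧ = {d1, d9}; d7 ∉ this set.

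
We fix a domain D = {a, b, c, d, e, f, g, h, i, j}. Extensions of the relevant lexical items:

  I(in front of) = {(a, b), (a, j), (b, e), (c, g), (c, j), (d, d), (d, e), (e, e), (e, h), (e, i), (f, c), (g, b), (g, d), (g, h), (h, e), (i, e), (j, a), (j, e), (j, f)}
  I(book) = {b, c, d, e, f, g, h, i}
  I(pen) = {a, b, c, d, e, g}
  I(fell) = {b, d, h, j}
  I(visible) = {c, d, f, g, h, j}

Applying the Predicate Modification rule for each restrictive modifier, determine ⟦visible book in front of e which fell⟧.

{d, h}

⟦in front of e⟧ = {x : ⟨x, e⟩ ∈ ⟦in front of⟧} = {b, d, e, h, i, j}
⟦which fell⟧ = ⟦fell⟧ = {b, d, h, j}
⟦book⟧ = {b, c, d, e, f, g, h, i}
… ∩ ⟦in front of e⟧ = {b, c, d, e, f, g, h, i} ∩ {b, d, e, h, i, j} = {b, d, e, h, i}
… ∩ ⟦which fell⟧ = {b, d, e, h, i} ∩ {b, d, h, j} = {b, d, h}
… ∩ ⟦visible⟧ = {b, d, h} ∩ {c, d, f, g, h, j} = {d, h}
So ⟦visible book in front of e which fell⟧ = {d, h}.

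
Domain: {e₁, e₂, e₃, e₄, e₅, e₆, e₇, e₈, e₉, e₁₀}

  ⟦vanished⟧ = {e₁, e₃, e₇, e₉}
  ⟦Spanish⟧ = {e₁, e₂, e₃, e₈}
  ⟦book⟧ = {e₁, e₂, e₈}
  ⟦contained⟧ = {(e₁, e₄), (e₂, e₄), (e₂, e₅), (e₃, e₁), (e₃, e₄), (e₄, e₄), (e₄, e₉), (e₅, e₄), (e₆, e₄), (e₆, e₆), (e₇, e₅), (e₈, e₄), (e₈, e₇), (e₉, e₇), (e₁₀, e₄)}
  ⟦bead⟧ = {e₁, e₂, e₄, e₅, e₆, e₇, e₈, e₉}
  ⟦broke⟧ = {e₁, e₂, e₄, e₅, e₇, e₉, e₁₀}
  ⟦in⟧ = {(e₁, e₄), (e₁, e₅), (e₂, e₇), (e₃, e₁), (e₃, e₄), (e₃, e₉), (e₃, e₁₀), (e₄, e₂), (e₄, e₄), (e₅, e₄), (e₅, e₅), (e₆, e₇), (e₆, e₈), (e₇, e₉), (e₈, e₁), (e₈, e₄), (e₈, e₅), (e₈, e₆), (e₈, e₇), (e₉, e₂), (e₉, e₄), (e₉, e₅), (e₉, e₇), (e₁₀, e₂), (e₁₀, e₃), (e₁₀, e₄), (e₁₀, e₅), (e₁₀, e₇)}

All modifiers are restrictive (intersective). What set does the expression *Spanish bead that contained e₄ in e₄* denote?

{e₁, e₈}

⟦that contained e₄⟧ = {x : ⟨x, e₄⟩ ∈ ⟦contained⟧} = {e₁, e₂, e₃, e₄, e₅, e₆, e₈, e₁₀}
⟦in e₄⟧ = {x : ⟨x, e₄⟩ ∈ ⟦in⟧} = {e₁, e₃, e₄, e₅, e₈, e₉, e₁₀}
⟦bead⟧ = {e₁, e₂, e₄, e₅, e₆, e₇, e₈, e₉}
… ∩ ⟦that contained e₄⟧ = {e₁, e₂, e₄, e₅, e₆, e₇, e₈, e₉} ∩ {e₁, e₂, e₃, e₄, e₅, e₆, e₈, e₁₀} = {e₁, e₂, e₄, e₅, e₆, e₈}
… ∩ ⟦in e₄⟧ = {e₁, e₂, e₄, e₅, e₆, e₈} ∩ {e₁, e₃, e₄, e₅, e₈, e₉, e₁₀} = {e₁, e₄, e₅, e₈}
… ∩ ⟦Spanish⟧ = {e₁, e₄, e₅, e₈} ∩ {e₁, e₂, e₃, e₈} = {e₁, e₈}
So ⟦Spanish bead that contained e₄ in e₄⟧ = {e₁, e₈}.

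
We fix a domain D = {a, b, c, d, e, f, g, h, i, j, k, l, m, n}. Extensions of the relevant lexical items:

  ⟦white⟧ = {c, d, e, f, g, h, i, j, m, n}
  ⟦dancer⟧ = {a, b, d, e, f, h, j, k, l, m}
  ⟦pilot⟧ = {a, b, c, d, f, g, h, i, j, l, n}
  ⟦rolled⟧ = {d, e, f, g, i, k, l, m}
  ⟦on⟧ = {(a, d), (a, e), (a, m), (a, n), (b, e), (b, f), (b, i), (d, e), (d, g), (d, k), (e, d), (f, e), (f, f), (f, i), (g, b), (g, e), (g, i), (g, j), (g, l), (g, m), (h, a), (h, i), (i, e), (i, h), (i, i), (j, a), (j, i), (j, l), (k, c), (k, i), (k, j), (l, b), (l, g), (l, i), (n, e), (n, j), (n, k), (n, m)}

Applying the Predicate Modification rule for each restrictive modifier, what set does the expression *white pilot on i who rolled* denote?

{f, g, i}

⟦on i⟧ = {x : ⟨x, i⟩ ∈ ⟦on⟧} = {b, f, g, h, i, j, k, l}
⟦who rolled⟧ = ⟦rolled⟧ = {d, e, f, g, i, k, l, m}
⟦pilot⟧ = {a, b, c, d, f, g, h, i, j, l, n}
… ∩ ⟦on i⟧ = {a, b, c, d, f, g, h, i, j, l, n} ∩ {b, f, g, h, i, j, k, l} = {b, f, g, h, i, j, l}
… ∩ ⟦who rolled⟧ = {b, f, g, h, i, j, l} ∩ {d, e, f, g, i, k, l, m} = {f, g, i, l}
… ∩ ⟦white⟧ = {f, g, i, l} ∩ {c, d, e, f, g, h, i, j, m, n} = {f, g, i}
So ⟦white pilot on i who rolled⟧ = {f, g, i}.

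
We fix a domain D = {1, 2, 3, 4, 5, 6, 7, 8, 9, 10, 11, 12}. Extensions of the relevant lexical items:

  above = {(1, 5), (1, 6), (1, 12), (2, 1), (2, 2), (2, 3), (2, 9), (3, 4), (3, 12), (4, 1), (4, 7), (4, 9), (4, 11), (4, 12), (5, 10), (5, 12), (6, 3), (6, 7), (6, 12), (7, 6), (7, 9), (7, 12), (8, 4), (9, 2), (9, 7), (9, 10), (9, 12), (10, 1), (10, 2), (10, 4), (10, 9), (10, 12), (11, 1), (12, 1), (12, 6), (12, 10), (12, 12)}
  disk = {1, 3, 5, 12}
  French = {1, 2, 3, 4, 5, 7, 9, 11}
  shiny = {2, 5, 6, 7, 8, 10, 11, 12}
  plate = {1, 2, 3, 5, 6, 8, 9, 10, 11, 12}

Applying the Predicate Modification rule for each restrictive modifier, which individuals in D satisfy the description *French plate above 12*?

⟦above 12⟧ = {x : ⟨x, 12⟩ ∈ ⟦above⟧} = {1, 3, 4, 5, 6, 7, 9, 10, 12}
⟦plate⟧ = {1, 2, 3, 5, 6, 8, 9, 10, 11, 12}
… ∩ ⟦above 12⟧ = {1, 2, 3, 5, 6, 8, 9, 10, 11, 12} ∩ {1, 3, 4, 5, 6, 7, 9, 10, 12} = {1, 3, 5, 6, 9, 10, 12}
… ∩ ⟦French⟧ = {1, 3, 5, 6, 9, 10, 12} ∩ {1, 2, 3, 4, 5, 7, 9, 11} = {1, 3, 5, 9}
So ⟦French plate above 12⟧ = {1, 3, 5, 9}.

{1, 3, 5, 9}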